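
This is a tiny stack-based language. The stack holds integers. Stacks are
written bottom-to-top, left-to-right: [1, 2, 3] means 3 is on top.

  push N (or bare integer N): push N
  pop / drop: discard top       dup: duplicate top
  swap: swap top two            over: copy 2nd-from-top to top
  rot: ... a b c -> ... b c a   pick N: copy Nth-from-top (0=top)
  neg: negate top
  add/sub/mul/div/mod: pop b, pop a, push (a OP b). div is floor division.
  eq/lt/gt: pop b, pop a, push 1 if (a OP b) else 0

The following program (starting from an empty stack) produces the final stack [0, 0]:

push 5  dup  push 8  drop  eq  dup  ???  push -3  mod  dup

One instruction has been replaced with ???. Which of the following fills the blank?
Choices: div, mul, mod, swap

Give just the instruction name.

Stack before ???: [1, 1]
Stack after ???:  [0]
Checking each choice:
  div: produces [-2, -2]
  mul: produces [-2, -2]
  mod: MATCH
  swap: produces [1, -2, -2]


Answer: mod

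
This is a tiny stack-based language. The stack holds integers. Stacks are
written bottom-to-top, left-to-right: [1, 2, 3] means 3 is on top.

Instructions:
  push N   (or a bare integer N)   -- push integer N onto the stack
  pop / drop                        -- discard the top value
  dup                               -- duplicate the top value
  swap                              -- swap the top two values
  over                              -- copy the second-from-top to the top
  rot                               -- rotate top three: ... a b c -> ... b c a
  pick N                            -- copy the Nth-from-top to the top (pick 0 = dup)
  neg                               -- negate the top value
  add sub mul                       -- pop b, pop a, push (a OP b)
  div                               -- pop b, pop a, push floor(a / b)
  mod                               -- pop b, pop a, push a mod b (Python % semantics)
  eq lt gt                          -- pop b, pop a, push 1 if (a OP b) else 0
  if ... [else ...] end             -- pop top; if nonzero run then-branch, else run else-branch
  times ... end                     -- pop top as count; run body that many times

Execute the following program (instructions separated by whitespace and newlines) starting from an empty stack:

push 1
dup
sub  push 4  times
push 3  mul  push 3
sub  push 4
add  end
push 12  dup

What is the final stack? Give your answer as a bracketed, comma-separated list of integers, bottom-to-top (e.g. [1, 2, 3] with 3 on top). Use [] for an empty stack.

After 'push 1': [1]
After 'dup': [1, 1]
After 'sub': [0]
After 'push 4': [0, 4]
After 'times': [0]
After 'push 3': [0, 3]
After 'mul': [0]
After 'push 3': [0, 3]
After 'sub': [-3]
After 'push 4': [-3, 4]
After 'add': [1]
After 'push 3': [1, 3]
  ...
After 'push 3': [12, 3]
After 'sub': [9]
After 'push 4': [9, 4]
After 'add': [13]
After 'push 3': [13, 3]
After 'mul': [39]
After 'push 3': [39, 3]
After 'sub': [36]
After 'push 4': [36, 4]
After 'add': [40]
After 'push 12': [40, 12]
After 'dup': [40, 12, 12]

Answer: [40, 12, 12]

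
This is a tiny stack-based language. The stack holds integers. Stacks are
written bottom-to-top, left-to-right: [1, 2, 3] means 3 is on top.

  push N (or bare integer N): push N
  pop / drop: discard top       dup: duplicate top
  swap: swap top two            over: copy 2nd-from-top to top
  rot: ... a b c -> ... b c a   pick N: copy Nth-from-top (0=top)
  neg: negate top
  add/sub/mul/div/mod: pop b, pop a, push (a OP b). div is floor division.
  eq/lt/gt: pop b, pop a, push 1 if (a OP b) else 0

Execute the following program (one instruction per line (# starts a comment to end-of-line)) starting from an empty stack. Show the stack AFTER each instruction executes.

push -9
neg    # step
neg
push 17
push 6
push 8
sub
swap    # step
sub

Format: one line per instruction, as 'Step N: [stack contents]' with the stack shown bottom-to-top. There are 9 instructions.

Step 1: [-9]
Step 2: [9]
Step 3: [-9]
Step 4: [-9, 17]
Step 5: [-9, 17, 6]
Step 6: [-9, 17, 6, 8]
Step 7: [-9, 17, -2]
Step 8: [-9, -2, 17]
Step 9: [-9, -19]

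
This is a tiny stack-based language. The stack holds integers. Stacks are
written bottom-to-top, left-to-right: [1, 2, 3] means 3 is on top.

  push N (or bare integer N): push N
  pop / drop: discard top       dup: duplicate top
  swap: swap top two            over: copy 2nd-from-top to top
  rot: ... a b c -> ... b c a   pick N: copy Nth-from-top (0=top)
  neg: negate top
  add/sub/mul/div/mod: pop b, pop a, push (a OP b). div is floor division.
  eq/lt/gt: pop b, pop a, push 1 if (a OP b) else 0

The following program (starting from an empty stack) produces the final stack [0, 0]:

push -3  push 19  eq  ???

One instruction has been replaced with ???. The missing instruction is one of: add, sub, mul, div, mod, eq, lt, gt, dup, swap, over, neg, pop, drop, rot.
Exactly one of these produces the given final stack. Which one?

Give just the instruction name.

Stack before ???: [0]
Stack after ???:  [0, 0]
The instruction that transforms [0] -> [0, 0] is: dup

Answer: dup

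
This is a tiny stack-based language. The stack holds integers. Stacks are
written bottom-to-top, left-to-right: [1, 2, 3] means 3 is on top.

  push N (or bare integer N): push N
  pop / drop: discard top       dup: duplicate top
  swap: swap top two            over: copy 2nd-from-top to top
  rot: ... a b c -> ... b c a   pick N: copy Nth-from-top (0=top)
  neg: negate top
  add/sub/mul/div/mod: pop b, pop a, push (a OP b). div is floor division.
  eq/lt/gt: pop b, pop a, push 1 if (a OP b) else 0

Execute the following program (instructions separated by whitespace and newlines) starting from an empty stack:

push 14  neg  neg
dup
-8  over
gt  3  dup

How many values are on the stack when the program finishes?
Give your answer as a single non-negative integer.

Answer: 5

Derivation:
After 'push 14': stack = [14] (depth 1)
After 'neg': stack = [-14] (depth 1)
After 'neg': stack = [14] (depth 1)
After 'dup': stack = [14, 14] (depth 2)
After 'push -8': stack = [14, 14, -8] (depth 3)
After 'over': stack = [14, 14, -8, 14] (depth 4)
After 'gt': stack = [14, 14, 0] (depth 3)
After 'push 3': stack = [14, 14, 0, 3] (depth 4)
After 'dup': stack = [14, 14, 0, 3, 3] (depth 5)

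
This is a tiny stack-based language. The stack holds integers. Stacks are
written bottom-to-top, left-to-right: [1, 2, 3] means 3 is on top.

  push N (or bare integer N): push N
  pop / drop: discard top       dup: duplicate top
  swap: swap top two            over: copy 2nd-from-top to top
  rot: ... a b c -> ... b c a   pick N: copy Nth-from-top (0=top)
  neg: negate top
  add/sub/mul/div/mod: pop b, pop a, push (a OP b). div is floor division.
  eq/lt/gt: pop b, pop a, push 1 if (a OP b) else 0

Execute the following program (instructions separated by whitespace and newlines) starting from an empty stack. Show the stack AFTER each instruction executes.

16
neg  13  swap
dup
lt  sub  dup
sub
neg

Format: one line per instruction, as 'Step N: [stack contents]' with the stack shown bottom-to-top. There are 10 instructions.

Step 1: [16]
Step 2: [-16]
Step 3: [-16, 13]
Step 4: [13, -16]
Step 5: [13, -16, -16]
Step 6: [13, 0]
Step 7: [13]
Step 8: [13, 13]
Step 9: [0]
Step 10: [0]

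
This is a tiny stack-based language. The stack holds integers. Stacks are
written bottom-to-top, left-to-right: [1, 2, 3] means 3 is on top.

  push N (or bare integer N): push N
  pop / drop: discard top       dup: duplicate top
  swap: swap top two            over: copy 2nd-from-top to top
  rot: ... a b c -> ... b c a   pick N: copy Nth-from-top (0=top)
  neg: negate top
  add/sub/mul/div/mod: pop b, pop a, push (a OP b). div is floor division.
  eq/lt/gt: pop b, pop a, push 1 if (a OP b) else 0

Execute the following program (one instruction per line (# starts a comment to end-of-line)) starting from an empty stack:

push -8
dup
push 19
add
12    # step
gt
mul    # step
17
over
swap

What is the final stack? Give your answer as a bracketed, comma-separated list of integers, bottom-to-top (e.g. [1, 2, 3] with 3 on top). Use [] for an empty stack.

Answer: [0, 0, 17]

Derivation:
After 'push -8': [-8]
After 'dup': [-8, -8]
After 'push 19': [-8, -8, 19]
After 'add': [-8, 11]
After 'push 12': [-8, 11, 12]
After 'gt': [-8, 0]
After 'mul': [0]
After 'push 17': [0, 17]
After 'over': [0, 17, 0]
After 'swap': [0, 0, 17]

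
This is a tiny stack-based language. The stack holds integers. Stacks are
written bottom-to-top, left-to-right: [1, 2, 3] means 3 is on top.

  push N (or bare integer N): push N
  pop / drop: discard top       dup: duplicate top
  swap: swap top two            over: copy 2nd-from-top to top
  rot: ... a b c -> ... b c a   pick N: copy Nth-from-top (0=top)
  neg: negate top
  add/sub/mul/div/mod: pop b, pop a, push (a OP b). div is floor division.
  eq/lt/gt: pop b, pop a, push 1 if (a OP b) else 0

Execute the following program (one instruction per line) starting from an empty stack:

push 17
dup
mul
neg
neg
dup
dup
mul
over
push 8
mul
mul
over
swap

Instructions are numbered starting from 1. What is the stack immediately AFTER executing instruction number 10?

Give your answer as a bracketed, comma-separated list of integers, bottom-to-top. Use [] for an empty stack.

Step 1 ('push 17'): [17]
Step 2 ('dup'): [17, 17]
Step 3 ('mul'): [289]
Step 4 ('neg'): [-289]
Step 5 ('neg'): [289]
Step 6 ('dup'): [289, 289]
Step 7 ('dup'): [289, 289, 289]
Step 8 ('mul'): [289, 83521]
Step 9 ('over'): [289, 83521, 289]
Step 10 ('push 8'): [289, 83521, 289, 8]

Answer: [289, 83521, 289, 8]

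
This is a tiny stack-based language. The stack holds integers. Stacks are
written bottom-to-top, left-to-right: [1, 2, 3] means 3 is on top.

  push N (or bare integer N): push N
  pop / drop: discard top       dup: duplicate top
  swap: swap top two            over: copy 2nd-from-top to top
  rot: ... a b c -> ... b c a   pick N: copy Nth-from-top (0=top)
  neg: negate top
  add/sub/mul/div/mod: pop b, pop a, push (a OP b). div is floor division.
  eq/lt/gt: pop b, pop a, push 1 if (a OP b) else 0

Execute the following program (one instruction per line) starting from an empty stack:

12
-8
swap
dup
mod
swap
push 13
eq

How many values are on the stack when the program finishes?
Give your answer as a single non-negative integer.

After 'push 12': stack = [12] (depth 1)
After 'push -8': stack = [12, -8] (depth 2)
After 'swap': stack = [-8, 12] (depth 2)
After 'dup': stack = [-8, 12, 12] (depth 3)
After 'mod': stack = [-8, 0] (depth 2)
After 'swap': stack = [0, -8] (depth 2)
After 'push 13': stack = [0, -8, 13] (depth 3)
After 'eq': stack = [0, 0] (depth 2)

Answer: 2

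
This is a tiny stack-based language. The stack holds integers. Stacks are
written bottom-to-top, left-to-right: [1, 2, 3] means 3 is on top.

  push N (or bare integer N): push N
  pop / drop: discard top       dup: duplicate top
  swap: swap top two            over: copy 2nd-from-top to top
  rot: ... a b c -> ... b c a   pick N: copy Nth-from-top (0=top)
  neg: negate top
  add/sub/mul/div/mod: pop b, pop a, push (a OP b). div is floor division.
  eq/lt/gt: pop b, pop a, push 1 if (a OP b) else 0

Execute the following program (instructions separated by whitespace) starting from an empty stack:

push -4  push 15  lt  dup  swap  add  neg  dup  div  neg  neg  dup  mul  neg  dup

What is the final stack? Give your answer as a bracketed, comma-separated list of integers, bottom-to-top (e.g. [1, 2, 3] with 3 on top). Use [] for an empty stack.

After 'push -4': [-4]
After 'push 15': [-4, 15]
After 'lt': [1]
After 'dup': [1, 1]
After 'swap': [1, 1]
After 'add': [2]
After 'neg': [-2]
After 'dup': [-2, -2]
After 'div': [1]
After 'neg': [-1]
After 'neg': [1]
After 'dup': [1, 1]
After 'mul': [1]
After 'neg': [-1]
After 'dup': [-1, -1]

Answer: [-1, -1]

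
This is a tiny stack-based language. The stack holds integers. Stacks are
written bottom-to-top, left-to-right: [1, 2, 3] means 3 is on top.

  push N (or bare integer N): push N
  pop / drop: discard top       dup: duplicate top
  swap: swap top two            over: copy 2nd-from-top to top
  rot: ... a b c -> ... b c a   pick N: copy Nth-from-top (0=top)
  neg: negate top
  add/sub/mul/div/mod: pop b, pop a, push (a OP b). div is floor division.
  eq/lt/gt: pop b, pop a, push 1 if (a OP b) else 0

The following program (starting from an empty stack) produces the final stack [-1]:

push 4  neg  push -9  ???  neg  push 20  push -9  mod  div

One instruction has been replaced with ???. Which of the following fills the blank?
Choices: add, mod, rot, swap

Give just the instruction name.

Answer: mod

Derivation:
Stack before ???: [-4, -9]
Stack after ???:  [-4]
Checking each choice:
  add: produces [-2]
  mod: MATCH
  rot: stack underflow (need 3, have 2)
  swap: produces [-9, -1]


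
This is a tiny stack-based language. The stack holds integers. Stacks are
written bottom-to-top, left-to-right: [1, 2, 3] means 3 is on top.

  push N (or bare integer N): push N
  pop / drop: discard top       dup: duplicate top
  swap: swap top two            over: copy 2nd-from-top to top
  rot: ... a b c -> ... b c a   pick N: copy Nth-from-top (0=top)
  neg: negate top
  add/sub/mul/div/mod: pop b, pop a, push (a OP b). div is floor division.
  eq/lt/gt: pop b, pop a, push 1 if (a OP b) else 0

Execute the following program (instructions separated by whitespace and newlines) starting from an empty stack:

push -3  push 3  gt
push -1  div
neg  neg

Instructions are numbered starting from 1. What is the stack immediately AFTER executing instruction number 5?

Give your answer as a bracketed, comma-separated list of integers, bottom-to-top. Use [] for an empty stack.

Step 1 ('push -3'): [-3]
Step 2 ('push 3'): [-3, 3]
Step 3 ('gt'): [0]
Step 4 ('push -1'): [0, -1]
Step 5 ('div'): [0]

Answer: [0]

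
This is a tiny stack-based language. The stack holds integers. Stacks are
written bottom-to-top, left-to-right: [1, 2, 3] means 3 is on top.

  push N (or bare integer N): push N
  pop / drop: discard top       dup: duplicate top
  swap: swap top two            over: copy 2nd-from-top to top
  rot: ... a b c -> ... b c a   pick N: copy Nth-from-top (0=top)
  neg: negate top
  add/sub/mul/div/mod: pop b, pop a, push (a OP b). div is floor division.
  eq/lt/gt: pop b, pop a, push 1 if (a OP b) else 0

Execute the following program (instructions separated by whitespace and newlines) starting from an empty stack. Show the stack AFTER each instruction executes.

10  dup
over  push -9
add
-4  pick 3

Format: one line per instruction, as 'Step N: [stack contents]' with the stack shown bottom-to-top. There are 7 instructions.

Step 1: [10]
Step 2: [10, 10]
Step 3: [10, 10, 10]
Step 4: [10, 10, 10, -9]
Step 5: [10, 10, 1]
Step 6: [10, 10, 1, -4]
Step 7: [10, 10, 1, -4, 10]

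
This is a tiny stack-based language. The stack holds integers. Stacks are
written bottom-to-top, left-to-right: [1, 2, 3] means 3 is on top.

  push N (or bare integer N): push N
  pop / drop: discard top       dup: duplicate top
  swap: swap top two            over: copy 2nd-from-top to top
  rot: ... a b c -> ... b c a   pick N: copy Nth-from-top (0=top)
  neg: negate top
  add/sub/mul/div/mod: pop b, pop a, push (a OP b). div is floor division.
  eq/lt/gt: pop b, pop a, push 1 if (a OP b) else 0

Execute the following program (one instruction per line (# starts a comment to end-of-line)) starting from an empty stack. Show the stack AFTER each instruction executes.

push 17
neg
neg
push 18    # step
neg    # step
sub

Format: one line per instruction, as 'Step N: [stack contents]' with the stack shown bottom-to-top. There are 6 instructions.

Step 1: [17]
Step 2: [-17]
Step 3: [17]
Step 4: [17, 18]
Step 5: [17, -18]
Step 6: [35]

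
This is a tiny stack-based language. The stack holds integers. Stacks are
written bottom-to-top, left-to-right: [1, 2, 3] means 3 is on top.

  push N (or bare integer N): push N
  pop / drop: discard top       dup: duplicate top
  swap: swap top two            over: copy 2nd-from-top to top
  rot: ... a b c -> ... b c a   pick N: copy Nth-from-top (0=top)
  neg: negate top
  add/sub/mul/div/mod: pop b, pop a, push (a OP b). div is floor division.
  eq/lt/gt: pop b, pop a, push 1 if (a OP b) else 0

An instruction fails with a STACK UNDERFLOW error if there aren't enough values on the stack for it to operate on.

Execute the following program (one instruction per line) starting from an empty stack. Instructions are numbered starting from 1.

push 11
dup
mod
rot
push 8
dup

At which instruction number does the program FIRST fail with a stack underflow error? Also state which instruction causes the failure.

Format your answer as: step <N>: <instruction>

Answer: step 4: rot

Derivation:
Step 1 ('push 11'): stack = [11], depth = 1
Step 2 ('dup'): stack = [11, 11], depth = 2
Step 3 ('mod'): stack = [0], depth = 1
Step 4 ('rot'): needs 3 value(s) but depth is 1 — STACK UNDERFLOW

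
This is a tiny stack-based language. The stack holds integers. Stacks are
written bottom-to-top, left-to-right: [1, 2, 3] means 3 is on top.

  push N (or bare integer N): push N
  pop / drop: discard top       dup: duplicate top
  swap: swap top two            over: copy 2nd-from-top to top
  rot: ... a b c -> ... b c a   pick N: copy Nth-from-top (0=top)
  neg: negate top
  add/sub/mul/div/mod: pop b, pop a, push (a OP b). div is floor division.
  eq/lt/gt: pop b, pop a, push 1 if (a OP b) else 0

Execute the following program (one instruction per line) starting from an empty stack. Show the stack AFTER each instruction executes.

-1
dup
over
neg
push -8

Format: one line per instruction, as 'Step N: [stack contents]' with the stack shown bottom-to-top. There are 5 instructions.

Step 1: [-1]
Step 2: [-1, -1]
Step 3: [-1, -1, -1]
Step 4: [-1, -1, 1]
Step 5: [-1, -1, 1, -8]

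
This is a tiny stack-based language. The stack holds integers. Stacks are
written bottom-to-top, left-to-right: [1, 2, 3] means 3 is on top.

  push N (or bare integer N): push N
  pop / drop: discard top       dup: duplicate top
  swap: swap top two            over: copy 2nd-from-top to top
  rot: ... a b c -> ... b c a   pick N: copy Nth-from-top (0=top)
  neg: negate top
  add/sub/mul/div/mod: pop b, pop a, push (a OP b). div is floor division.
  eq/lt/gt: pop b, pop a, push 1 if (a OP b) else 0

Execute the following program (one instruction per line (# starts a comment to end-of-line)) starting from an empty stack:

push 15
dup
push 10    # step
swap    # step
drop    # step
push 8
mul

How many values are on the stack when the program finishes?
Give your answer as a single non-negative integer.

After 'push 15': stack = [15] (depth 1)
After 'dup': stack = [15, 15] (depth 2)
After 'push 10': stack = [15, 15, 10] (depth 3)
After 'swap': stack = [15, 10, 15] (depth 3)
After 'drop': stack = [15, 10] (depth 2)
After 'push 8': stack = [15, 10, 8] (depth 3)
After 'mul': stack = [15, 80] (depth 2)

Answer: 2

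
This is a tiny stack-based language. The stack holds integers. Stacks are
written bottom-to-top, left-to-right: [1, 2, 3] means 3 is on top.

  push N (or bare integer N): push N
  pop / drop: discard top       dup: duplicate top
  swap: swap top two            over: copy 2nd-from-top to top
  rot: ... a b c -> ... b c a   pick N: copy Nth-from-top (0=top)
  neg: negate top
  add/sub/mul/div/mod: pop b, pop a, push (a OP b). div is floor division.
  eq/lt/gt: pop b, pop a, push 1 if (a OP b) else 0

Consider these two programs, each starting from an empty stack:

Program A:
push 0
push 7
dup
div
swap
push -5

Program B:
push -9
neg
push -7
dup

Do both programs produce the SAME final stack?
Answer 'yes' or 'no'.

Answer: no

Derivation:
Program A trace:
  After 'push 0': [0]
  After 'push 7': [0, 7]
  After 'dup': [0, 7, 7]
  After 'div': [0, 1]
  After 'swap': [1, 0]
  After 'push -5': [1, 0, -5]
Program A final stack: [1, 0, -5]

Program B trace:
  After 'push -9': [-9]
  After 'neg': [9]
  After 'push -7': [9, -7]
  After 'dup': [9, -7, -7]
Program B final stack: [9, -7, -7]
Same: no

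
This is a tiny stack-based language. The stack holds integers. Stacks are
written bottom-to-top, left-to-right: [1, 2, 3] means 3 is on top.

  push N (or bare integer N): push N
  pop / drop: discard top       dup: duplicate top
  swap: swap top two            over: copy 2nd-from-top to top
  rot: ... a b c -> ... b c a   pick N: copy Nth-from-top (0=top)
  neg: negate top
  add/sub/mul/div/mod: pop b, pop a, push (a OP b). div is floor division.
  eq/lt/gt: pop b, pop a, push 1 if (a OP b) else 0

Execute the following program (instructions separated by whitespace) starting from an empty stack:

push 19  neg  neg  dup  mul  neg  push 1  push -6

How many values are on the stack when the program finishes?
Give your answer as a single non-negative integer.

Answer: 3

Derivation:
After 'push 19': stack = [19] (depth 1)
After 'neg': stack = [-19] (depth 1)
After 'neg': stack = [19] (depth 1)
After 'dup': stack = [19, 19] (depth 2)
After 'mul': stack = [361] (depth 1)
After 'neg': stack = [-361] (depth 1)
After 'push 1': stack = [-361, 1] (depth 2)
After 'push -6': stack = [-361, 1, -6] (depth 3)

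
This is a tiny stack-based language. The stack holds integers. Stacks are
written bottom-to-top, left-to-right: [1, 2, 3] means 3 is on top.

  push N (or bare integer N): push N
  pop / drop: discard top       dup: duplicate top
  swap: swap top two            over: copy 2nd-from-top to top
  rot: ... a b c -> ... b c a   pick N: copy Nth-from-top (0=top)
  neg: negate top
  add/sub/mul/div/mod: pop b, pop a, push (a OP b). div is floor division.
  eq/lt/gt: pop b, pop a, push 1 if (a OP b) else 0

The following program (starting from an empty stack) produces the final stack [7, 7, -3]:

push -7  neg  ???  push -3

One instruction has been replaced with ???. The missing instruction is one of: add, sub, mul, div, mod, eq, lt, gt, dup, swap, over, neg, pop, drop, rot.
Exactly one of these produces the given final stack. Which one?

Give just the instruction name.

Answer: dup

Derivation:
Stack before ???: [7]
Stack after ???:  [7, 7]
The instruction that transforms [7] -> [7, 7] is: dup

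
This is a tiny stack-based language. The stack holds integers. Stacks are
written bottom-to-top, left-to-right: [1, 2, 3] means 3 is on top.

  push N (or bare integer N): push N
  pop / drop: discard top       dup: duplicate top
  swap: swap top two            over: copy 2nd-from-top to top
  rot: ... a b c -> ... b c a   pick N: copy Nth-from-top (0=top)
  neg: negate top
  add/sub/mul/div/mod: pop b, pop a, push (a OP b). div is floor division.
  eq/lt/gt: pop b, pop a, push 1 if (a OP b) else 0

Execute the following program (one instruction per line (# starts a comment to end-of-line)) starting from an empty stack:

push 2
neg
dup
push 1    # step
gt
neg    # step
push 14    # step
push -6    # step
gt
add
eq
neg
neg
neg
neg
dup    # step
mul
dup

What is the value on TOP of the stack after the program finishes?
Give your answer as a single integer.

After 'push 2': [2]
After 'neg': [-2]
After 'dup': [-2, -2]
After 'push 1': [-2, -2, 1]
After 'gt': [-2, 0]
After 'neg': [-2, 0]
After 'push 14': [-2, 0, 14]
After 'push -6': [-2, 0, 14, -6]
After 'gt': [-2, 0, 1]
After 'add': [-2, 1]
After 'eq': [0]
After 'neg': [0]
After 'neg': [0]
After 'neg': [0]
After 'neg': [0]
After 'dup': [0, 0]
After 'mul': [0]
After 'dup': [0, 0]

Answer: 0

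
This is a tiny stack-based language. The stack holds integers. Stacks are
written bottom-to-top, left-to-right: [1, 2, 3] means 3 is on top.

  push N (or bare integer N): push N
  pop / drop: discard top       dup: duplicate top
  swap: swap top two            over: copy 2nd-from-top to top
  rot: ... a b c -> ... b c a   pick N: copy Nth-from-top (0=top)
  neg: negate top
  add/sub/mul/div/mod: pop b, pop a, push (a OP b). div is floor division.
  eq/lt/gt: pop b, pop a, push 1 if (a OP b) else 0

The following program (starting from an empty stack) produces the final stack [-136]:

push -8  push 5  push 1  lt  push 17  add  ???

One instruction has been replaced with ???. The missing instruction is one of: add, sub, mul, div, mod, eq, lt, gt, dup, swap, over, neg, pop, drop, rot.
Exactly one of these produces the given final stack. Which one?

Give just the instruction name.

Answer: mul

Derivation:
Stack before ???: [-8, 17]
Stack after ???:  [-136]
The instruction that transforms [-8, 17] -> [-136] is: mul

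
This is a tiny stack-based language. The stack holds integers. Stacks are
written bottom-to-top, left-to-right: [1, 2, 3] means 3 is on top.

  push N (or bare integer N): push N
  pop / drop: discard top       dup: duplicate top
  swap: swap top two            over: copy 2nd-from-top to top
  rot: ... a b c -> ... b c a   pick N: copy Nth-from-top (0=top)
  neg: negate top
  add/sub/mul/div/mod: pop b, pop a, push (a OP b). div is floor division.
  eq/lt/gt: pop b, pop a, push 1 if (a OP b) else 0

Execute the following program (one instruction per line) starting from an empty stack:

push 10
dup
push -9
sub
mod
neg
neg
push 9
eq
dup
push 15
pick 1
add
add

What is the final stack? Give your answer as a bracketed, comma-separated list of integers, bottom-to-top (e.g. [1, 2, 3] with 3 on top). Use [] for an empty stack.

After 'push 10': [10]
After 'dup': [10, 10]
After 'push -9': [10, 10, -9]
After 'sub': [10, 19]
After 'mod': [10]
After 'neg': [-10]
After 'neg': [10]
After 'push 9': [10, 9]
After 'eq': [0]
After 'dup': [0, 0]
After 'push 15': [0, 0, 15]
After 'pick 1': [0, 0, 15, 0]
After 'add': [0, 0, 15]
After 'add': [0, 15]

Answer: [0, 15]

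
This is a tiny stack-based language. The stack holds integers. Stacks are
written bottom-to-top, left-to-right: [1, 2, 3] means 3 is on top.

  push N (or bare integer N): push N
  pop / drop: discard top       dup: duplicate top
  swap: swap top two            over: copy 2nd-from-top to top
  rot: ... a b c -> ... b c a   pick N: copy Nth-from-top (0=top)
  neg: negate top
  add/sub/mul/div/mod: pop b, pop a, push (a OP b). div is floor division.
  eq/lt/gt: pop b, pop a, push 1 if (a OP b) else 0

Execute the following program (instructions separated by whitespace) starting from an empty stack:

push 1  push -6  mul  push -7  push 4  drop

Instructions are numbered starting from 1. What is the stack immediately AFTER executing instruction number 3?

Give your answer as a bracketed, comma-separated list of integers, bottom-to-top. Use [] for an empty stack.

Answer: [-6]

Derivation:
Step 1 ('push 1'): [1]
Step 2 ('push -6'): [1, -6]
Step 3 ('mul'): [-6]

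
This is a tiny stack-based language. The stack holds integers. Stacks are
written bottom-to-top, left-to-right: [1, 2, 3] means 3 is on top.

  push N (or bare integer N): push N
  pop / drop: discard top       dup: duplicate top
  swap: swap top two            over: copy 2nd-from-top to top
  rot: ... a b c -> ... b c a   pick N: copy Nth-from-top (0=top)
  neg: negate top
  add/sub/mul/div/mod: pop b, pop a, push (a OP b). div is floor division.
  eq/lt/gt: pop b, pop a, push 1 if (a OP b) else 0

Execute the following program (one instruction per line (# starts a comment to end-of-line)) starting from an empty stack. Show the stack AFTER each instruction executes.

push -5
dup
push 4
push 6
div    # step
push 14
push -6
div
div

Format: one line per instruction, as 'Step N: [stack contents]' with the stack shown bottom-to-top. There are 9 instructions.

Step 1: [-5]
Step 2: [-5, -5]
Step 3: [-5, -5, 4]
Step 4: [-5, -5, 4, 6]
Step 5: [-5, -5, 0]
Step 6: [-5, -5, 0, 14]
Step 7: [-5, -5, 0, 14, -6]
Step 8: [-5, -5, 0, -3]
Step 9: [-5, -5, 0]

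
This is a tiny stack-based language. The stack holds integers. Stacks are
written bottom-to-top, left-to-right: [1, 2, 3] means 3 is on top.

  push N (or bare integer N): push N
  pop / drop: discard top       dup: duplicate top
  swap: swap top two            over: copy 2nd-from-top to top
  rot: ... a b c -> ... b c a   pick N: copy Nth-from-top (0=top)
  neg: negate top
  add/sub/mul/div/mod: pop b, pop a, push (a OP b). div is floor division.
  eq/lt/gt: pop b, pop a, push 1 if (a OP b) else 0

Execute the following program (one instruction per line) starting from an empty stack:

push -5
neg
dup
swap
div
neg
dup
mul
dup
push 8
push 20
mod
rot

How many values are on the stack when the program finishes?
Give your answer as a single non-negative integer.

After 'push -5': stack = [-5] (depth 1)
After 'neg': stack = [5] (depth 1)
After 'dup': stack = [5, 5] (depth 2)
After 'swap': stack = [5, 5] (depth 2)
After 'div': stack = [1] (depth 1)
After 'neg': stack = [-1] (depth 1)
After 'dup': stack = [-1, -1] (depth 2)
After 'mul': stack = [1] (depth 1)
After 'dup': stack = [1, 1] (depth 2)
After 'push 8': stack = [1, 1, 8] (depth 3)
After 'push 20': stack = [1, 1, 8, 20] (depth 4)
After 'mod': stack = [1, 1, 8] (depth 3)
After 'rot': stack = [1, 8, 1] (depth 3)

Answer: 3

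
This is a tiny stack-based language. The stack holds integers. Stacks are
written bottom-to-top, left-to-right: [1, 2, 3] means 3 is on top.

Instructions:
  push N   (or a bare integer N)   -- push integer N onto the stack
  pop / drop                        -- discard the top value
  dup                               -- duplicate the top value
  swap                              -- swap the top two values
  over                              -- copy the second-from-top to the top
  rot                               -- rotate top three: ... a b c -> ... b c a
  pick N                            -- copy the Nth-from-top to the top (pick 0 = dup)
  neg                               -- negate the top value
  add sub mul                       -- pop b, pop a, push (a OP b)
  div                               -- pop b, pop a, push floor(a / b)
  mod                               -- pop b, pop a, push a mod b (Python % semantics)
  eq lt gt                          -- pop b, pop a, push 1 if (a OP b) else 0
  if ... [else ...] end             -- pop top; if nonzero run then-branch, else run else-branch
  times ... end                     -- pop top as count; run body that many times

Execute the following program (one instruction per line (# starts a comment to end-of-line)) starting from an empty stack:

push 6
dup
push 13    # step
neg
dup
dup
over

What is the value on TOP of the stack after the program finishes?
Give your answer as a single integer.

Answer: -13

Derivation:
After 'push 6': [6]
After 'dup': [6, 6]
After 'push 13': [6, 6, 13]
After 'neg': [6, 6, -13]
After 'dup': [6, 6, -13, -13]
After 'dup': [6, 6, -13, -13, -13]
After 'over': [6, 6, -13, -13, -13, -13]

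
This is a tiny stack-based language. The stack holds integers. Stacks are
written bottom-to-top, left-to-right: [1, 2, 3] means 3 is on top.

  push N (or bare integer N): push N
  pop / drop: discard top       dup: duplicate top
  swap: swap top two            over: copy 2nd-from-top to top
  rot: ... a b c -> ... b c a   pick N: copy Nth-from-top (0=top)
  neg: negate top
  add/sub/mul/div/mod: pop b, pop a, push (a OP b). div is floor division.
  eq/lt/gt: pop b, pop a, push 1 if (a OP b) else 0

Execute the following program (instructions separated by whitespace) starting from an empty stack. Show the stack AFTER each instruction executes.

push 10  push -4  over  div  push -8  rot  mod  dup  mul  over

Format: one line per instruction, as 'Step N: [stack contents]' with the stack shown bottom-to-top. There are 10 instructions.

Step 1: [10]
Step 2: [10, -4]
Step 3: [10, -4, 10]
Step 4: [10, -1]
Step 5: [10, -1, -8]
Step 6: [-1, -8, 10]
Step 7: [-1, 2]
Step 8: [-1, 2, 2]
Step 9: [-1, 4]
Step 10: [-1, 4, -1]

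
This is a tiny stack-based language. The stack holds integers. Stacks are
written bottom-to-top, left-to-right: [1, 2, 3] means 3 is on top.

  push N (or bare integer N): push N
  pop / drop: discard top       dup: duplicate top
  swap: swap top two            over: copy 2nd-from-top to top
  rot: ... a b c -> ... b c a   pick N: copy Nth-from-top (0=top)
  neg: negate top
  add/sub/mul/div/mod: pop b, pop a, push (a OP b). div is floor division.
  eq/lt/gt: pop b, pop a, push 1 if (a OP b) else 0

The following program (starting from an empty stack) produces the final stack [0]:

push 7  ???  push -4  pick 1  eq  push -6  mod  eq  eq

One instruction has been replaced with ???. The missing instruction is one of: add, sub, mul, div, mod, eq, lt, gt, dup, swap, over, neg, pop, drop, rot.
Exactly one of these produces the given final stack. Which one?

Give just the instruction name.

Answer: dup

Derivation:
Stack before ???: [7]
Stack after ???:  [7, 7]
The instruction that transforms [7] -> [7, 7] is: dup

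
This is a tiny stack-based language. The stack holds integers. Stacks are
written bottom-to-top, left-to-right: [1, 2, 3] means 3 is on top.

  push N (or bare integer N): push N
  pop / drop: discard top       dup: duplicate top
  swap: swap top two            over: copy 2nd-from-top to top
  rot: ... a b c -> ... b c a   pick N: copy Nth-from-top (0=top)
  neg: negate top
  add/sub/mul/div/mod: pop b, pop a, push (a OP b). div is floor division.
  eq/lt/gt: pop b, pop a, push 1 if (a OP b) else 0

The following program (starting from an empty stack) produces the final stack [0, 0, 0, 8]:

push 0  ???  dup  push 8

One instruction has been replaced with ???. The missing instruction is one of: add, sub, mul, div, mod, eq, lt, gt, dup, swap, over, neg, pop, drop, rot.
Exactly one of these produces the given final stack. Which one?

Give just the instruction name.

Answer: dup

Derivation:
Stack before ???: [0]
Stack after ???:  [0, 0]
The instruction that transforms [0] -> [0, 0] is: dup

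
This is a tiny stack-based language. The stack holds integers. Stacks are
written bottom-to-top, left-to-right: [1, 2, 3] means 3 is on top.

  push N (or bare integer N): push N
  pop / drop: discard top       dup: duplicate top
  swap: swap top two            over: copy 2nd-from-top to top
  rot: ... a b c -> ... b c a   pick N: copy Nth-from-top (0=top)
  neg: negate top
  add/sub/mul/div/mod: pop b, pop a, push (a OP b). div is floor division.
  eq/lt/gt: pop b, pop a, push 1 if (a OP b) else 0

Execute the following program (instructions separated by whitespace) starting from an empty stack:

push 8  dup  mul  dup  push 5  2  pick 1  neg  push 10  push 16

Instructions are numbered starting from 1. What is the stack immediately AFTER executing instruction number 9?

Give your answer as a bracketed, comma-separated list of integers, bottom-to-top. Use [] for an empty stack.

Step 1 ('push 8'): [8]
Step 2 ('dup'): [8, 8]
Step 3 ('mul'): [64]
Step 4 ('dup'): [64, 64]
Step 5 ('push 5'): [64, 64, 5]
Step 6 ('2'): [64, 64, 5, 2]
Step 7 ('pick 1'): [64, 64, 5, 2, 5]
Step 8 ('neg'): [64, 64, 5, 2, -5]
Step 9 ('push 10'): [64, 64, 5, 2, -5, 10]

Answer: [64, 64, 5, 2, -5, 10]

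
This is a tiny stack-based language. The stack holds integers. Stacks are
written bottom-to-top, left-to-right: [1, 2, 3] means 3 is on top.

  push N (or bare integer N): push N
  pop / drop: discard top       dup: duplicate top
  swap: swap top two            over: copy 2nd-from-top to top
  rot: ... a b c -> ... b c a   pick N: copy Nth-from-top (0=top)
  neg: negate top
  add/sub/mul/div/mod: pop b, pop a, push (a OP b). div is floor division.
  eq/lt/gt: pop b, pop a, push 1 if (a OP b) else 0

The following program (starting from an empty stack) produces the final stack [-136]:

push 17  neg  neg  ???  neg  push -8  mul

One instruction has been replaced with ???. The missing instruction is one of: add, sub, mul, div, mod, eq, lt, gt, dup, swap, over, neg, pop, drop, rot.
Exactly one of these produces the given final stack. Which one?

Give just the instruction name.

Answer: neg

Derivation:
Stack before ???: [17]
Stack after ???:  [-17]
The instruction that transforms [17] -> [-17] is: neg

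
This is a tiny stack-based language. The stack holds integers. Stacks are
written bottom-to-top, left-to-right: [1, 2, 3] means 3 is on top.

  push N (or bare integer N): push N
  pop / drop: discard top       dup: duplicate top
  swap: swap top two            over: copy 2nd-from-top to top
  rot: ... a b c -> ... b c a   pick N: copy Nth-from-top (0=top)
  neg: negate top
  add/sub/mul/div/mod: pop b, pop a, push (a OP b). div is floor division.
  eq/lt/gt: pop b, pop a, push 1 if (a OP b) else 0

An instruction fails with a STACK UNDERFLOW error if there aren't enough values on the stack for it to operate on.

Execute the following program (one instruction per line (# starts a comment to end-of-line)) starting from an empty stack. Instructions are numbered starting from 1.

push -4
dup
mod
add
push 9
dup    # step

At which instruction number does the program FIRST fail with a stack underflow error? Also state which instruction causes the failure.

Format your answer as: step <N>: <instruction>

Answer: step 4: add

Derivation:
Step 1 ('push -4'): stack = [-4], depth = 1
Step 2 ('dup'): stack = [-4, -4], depth = 2
Step 3 ('mod'): stack = [0], depth = 1
Step 4 ('add'): needs 2 value(s) but depth is 1 — STACK UNDERFLOW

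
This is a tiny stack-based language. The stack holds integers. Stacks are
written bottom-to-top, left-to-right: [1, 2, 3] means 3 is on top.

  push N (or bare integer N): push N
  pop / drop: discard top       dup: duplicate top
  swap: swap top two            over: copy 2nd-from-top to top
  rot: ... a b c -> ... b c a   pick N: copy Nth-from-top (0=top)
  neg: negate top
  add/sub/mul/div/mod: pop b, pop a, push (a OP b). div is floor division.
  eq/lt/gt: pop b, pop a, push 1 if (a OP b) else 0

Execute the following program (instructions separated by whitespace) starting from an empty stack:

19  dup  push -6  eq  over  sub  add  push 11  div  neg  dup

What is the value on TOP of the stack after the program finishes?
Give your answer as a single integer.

Answer: 0

Derivation:
After 'push 19': [19]
After 'dup': [19, 19]
After 'push -6': [19, 19, -6]
After 'eq': [19, 0]
After 'over': [19, 0, 19]
After 'sub': [19, -19]
After 'add': [0]
After 'push 11': [0, 11]
After 'div': [0]
After 'neg': [0]
After 'dup': [0, 0]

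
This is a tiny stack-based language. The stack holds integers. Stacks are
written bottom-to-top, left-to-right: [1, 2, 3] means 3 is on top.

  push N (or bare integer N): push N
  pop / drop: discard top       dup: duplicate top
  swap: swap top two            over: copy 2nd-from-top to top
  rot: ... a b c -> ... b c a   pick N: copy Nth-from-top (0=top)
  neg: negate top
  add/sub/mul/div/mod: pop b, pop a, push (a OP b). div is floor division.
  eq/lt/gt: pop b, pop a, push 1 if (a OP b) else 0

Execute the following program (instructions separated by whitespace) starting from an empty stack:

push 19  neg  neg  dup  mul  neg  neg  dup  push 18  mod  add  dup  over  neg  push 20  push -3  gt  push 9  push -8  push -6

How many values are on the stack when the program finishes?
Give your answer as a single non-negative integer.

Answer: 7

Derivation:
After 'push 19': stack = [19] (depth 1)
After 'neg': stack = [-19] (depth 1)
After 'neg': stack = [19] (depth 1)
After 'dup': stack = [19, 19] (depth 2)
After 'mul': stack = [361] (depth 1)
After 'neg': stack = [-361] (depth 1)
After 'neg': stack = [361] (depth 1)
After 'dup': stack = [361, 361] (depth 2)
After 'push 18': stack = [361, 361, 18] (depth 3)
After 'mod': stack = [361, 1] (depth 2)
After 'add': stack = [362] (depth 1)
After 'dup': stack = [362, 362] (depth 2)
After 'over': stack = [362, 362, 362] (depth 3)
After 'neg': stack = [362, 362, -362] (depth 3)
After 'push 20': stack = [362, 362, -362, 20] (depth 4)
After 'push -3': stack = [362, 362, -362, 20, -3] (depth 5)
After 'gt': stack = [362, 362, -362, 1] (depth 4)
After 'push 9': stack = [362, 362, -362, 1, 9] (depth 5)
After 'push -8': stack = [362, 362, -362, 1, 9, -8] (depth 6)
After 'push -6': stack = [362, 362, -362, 1, 9, -8, -6] (depth 7)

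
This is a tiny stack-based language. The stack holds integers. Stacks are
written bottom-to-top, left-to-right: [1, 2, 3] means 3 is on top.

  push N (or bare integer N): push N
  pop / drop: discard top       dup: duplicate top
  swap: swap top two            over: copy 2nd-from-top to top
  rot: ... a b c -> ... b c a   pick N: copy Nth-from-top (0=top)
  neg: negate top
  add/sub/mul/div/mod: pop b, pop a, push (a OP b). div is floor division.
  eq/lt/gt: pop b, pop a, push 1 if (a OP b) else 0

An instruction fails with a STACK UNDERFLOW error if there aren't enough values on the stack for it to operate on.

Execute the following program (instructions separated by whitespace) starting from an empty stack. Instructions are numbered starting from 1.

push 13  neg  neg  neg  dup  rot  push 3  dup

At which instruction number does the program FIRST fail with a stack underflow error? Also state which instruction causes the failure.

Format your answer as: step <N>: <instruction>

Answer: step 6: rot

Derivation:
Step 1 ('push 13'): stack = [13], depth = 1
Step 2 ('neg'): stack = [-13], depth = 1
Step 3 ('neg'): stack = [13], depth = 1
Step 4 ('neg'): stack = [-13], depth = 1
Step 5 ('dup'): stack = [-13, -13], depth = 2
Step 6 ('rot'): needs 3 value(s) but depth is 2 — STACK UNDERFLOW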